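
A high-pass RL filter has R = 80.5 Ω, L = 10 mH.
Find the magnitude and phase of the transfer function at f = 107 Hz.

Step 1 — Angular frequency: ω = 2π·107 = 672.3 rad/s.
Step 2 — Transfer function: H(jω) = jωL/(R + jωL).
Step 3 — Numerator jωL = j·6.723; denominator R + jωL = 80.5 + j6.723.
Step 4 — H = 0.006927 + j0.08294.
Step 5 — Magnitude: |H| = 0.08323 (-21.6 dB); phase: φ = 85.2°.

|H| = 0.08323 (-21.6 dB), φ = 85.2°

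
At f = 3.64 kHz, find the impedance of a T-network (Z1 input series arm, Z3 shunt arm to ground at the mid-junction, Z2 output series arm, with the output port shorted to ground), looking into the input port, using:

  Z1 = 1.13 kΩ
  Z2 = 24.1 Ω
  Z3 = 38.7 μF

Step 1 — Angular frequency: ω = 2π·f = 2π·3640 = 2.287e+04 rad/s.
Step 2 — Component impedances:
  Z1: Z = R = 1130 Ω
  Z2: Z = R = 24.1 Ω
  Z3: Z = 1/(jωC) = -j/(ω·C) = 0 - j1.13 Ω
Step 3 — With the output port shorted to ground, the output series arm Z2 runs from the junction to ground; the shunt arm Z3 also runs from the junction to ground. They appear in parallel: Z3 || Z2 = 0.05285 - j1.127 Ω.
Step 4 — Series with input arm Z1: Z_in = Z1 + (Z3 || Z2) = 1130 - j1.127 Ω = 1130∠-0.1° Ω.

Z = 1130 - j1.127 Ω = 1130∠-0.1° Ω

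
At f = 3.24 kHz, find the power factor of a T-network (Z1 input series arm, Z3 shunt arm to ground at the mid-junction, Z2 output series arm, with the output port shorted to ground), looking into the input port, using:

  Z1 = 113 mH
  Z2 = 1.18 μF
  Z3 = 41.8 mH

Step 1 — Angular frequency: ω = 2π·f = 2π·3240 = 2.036e+04 rad/s.
Step 2 — Component impedances:
  Z1: Z = jωL = j·2.036e+04·0.113 = 0 + j2300 Ω
  Z2: Z = 1/(jωC) = -j/(ω·C) = 0 - j41.63 Ω
  Z3: Z = jωL = j·2.036e+04·0.0418 = 0 + j850.9 Ω
Step 3 — With the output port shorted to ground, the output series arm Z2 runs from the junction to ground; the shunt arm Z3 also runs from the junction to ground. They appear in parallel: Z3 || Z2 = 0 - j43.77 Ω.
Step 4 — Series with input arm Z1: Z_in = Z1 + (Z3 || Z2) = 0 + j2257 Ω = 2257∠90.0° Ω.
Step 5 — Power factor: PF = cos(φ) = Re(Z)/|Z| = 0/2257 = 0.
Step 6 — Type: Im(Z) = 2257 ⇒ lagging (phase φ = 90.0°).

PF = 0 (lagging, φ = 90.0°)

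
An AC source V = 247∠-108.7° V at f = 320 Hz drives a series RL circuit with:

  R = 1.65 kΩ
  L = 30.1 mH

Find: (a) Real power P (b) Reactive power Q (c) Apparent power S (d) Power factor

Step 1 — Angular frequency: ω = 2π·f = 2π·320 = 2011 rad/s.
Step 2 — Component impedances:
  R: Z = R = 1650 Ω
  L: Z = jωL = j·2011·0.0301 = 0 + j60.52 Ω
Step 3 — Series combination: Z_total = R + L = 1650 + j60.52 Ω = 1651∠2.1° Ω.
Step 4 — Source phasor: V = 247∠-108.7° V = -79.19 - j234 V.
Step 5 — Current: I = V / Z = -0.05312 - j0.1398 A = 0.1496∠-110.8° A.
Step 6 — Complex power: S = V·I* = 36.93 + j1.354 VA.
Step 7 — Real power: P = Re(S) = 36.93 W.
Step 8 — Reactive power: Q = Im(S) = 1.354 VAR.
Step 9 — Apparent power: |S| = 36.95 VA.
Step 10 — Power factor: PF = P/|S| = 0.9993 (lagging).

(a) P = 36.93 W  (b) Q = 1.354 VAR  (c) S = 36.95 VA  (d) PF = 0.9993 (lagging)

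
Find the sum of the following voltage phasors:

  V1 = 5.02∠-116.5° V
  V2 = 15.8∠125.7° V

Step 1 — Convert each phasor to rectangular form:
  V1 = 5.02·(cos(-116.5°) + j·sin(-116.5°)) = -2.24 - j4.493 V
  V2 = 15.8·(cos(125.7°) + j·sin(125.7°)) = -9.22 + j12.83 V
Step 2 — Sum components: V_total = -11.46 + j8.338 V.
Step 3 — Convert to polar: |V_total| = 14.17 V, ∠V_total = 144.0°.

V_total = 14.17∠144.0° V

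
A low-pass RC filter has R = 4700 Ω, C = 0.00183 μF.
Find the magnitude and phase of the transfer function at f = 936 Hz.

Step 1 — Angular frequency: ω = 2π·936 = 5881 rad/s.
Step 2 — Transfer function: H(jω) = 1/(1 + jωRC).
Step 3 — Denominator: 1 + jωRC = 1 + j·5881·4700·1.83e-09 = 1 + j0.05058.
Step 4 — H = 0.9974 - j0.05045.
Step 5 — Magnitude: |H| = 0.9987 (-0.0 dB); phase: φ = -2.9°.

|H| = 0.9987 (-0.0 dB), φ = -2.9°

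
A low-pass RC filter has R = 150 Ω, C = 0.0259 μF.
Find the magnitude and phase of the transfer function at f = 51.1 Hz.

Step 1 — Angular frequency: ω = 2π·51.1 = 321.1 rad/s.
Step 2 — Transfer function: H(jω) = 1/(1 + jωRC).
Step 3 — Denominator: 1 + jωRC = 1 + j·321.1·150·2.59e-08 = 1 + j0.001247.
Step 4 — H = 1 - j0.001247.
Step 5 — Magnitude: |H| = 1 (-0.0 dB); phase: φ = -0.1°.

|H| = 1 (-0.0 dB), φ = -0.1°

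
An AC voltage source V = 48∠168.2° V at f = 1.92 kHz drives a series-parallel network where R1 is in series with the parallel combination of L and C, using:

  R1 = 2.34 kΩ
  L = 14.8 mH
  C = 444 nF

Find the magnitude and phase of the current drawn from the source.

Step 1 — Angular frequency: ω = 2π·f = 2π·1920 = 1.206e+04 rad/s.
Step 2 — Component impedances:
  R1: Z = R = 2340 Ω
  L: Z = jωL = j·1.206e+04·0.0148 = 0 + j178.5 Ω
  C: Z = 1/(jωC) = -j/(ω·C) = 0 - j186.7 Ω
Step 3 — Parallel branch: L || C = 1/(1/L + 1/C) = 0 + j4088 Ω.
Step 4 — Series with R1: Z_total = R1 + (L || C) = 2340 + j4088 Ω = 4711∠60.2° Ω.
Step 5 — Source phasor: V = 48∠168.2° V = -46.99 + j9.816 V.
Step 6 — Ohm's law: I = V / Z_total = (-46.99 + j9.816) / (2340 + j4088) = -0.003146 + j0.009692 A.
Step 7 — Convert to polar: |I| = 0.01019 A, ∠I = 108.0°.

I = 0.01019∠108.0° A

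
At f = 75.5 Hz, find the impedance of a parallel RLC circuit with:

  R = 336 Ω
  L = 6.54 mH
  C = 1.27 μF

Step 1 — Angular frequency: ω = 2π·f = 2π·75.5 = 474.4 rad/s.
Step 2 — Component impedances:
  R: Z = R = 336 Ω
  L: Z = jωL = j·474.4·0.00654 = 0 + j3.102 Ω
  C: Z = 1/(jωC) = -j/(ω·C) = 0 - j1660 Ω
Step 3 — Parallel combination: 1/Z_total = 1/R + 1/L + 1/C; Z_total = 0.02875 + j3.108 Ω = 3.108∠89.5° Ω.

Z = 0.02875 + j3.108 Ω = 3.108∠89.5° Ω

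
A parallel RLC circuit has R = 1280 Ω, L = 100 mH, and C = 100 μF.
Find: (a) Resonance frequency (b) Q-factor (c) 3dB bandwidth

Step 1 — Resonance: ω₀ = 1/√(LC) = 1/√(0.1·0.0001) = 316.2 rad/s.
Step 2 — f₀ = ω₀/(2π) = 50.33 Hz.
Step 3 — Parallel Q: Q = R/(ω₀L) = 1280/(316.2·0.1) = 40.48.
Step 4 — Bandwidth: Δω = ω₀/Q = 7.812 rad/s; BW = Δω/(2π) = 1.243 Hz.

(a) f₀ = 50.33 Hz  (b) Q = 40.48  (c) BW = 1.243 Hz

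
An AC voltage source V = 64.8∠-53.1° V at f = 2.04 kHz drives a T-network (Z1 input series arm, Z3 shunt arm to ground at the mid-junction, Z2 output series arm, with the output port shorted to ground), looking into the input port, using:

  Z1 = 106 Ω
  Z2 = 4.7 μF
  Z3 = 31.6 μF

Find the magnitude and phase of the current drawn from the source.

Step 1 — Angular frequency: ω = 2π·f = 2π·2040 = 1.282e+04 rad/s.
Step 2 — Component impedances:
  Z1: Z = R = 106 Ω
  Z2: Z = 1/(jωC) = -j/(ω·C) = 0 - j16.6 Ω
  Z3: Z = 1/(jωC) = -j/(ω·C) = 0 - j2.469 Ω
Step 3 — With the output port shorted to ground, the output series arm Z2 runs from the junction to ground; the shunt arm Z3 also runs from the junction to ground. They appear in parallel: Z3 || Z2 = 0 - j2.149 Ω.
Step 4 — Series with input arm Z1: Z_in = Z1 + (Z3 || Z2) = 106 - j2.149 Ω = 106∠-1.2° Ω.
Step 5 — Source phasor: V = 64.8∠-53.1° V = 38.91 - j51.82 V.
Step 6 — Ohm's law: I = V / Z_total = (38.91 - j51.82) / (106 - j2.149) = 0.3768 - j0.4812 A.
Step 7 — Convert to polar: |I| = 0.6112 A, ∠I = -51.9°.

I = 0.6112∠-51.9° A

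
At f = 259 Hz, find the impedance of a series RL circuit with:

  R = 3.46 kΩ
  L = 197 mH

Step 1 — Angular frequency: ω = 2π·f = 2π·259 = 1627 rad/s.
Step 2 — Component impedances:
  R: Z = R = 3460 Ω
  L: Z = jωL = j·1627·0.197 = 0 + j320.6 Ω
Step 3 — Series combination: Z_total = R + L = 3460 + j320.6 Ω = 3475∠5.3° Ω.

Z = 3460 + j320.6 Ω = 3475∠5.3° Ω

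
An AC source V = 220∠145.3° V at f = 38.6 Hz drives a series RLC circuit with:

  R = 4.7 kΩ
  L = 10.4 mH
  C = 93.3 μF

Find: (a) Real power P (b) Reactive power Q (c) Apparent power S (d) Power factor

Step 1 — Angular frequency: ω = 2π·f = 2π·38.6 = 242.5 rad/s.
Step 2 — Component impedances:
  R: Z = R = 4700 Ω
  L: Z = jωL = j·242.5·0.0104 = 0 + j2.522 Ω
  C: Z = 1/(jωC) = -j/(ω·C) = 0 - j44.19 Ω
Step 3 — Series combination: Z_total = R + L + C = 4700 - j41.67 Ω = 4700∠-0.5° Ω.
Step 4 — Source phasor: V = 220∠145.3° V = -180.9 + j125.2 V.
Step 5 — Current: I = V / Z = -0.03872 + j0.0263 A = 0.04681∠145.8° A.
Step 6 — Complex power: S = V·I* = 10.3 - j0.09129 VA.
Step 7 — Real power: P = Re(S) = 10.3 W.
Step 8 — Reactive power: Q = Im(S) = -0.09129 VAR.
Step 9 — Apparent power: |S| = 10.3 VA.
Step 10 — Power factor: PF = P/|S| = 1 (leading).

(a) P = 10.3 W  (b) Q = -0.09129 VAR  (c) S = 10.3 VA  (d) PF = 1 (leading)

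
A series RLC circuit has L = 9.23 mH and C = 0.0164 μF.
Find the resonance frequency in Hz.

Step 1 — Resonance condition Im(Z)=0 gives ω₀ = 1/√(LC).
Step 2 — ω₀ = 1/√(0.00923·1.64e-08) = 8.128e+04 rad/s.
Step 3 — f₀ = ω₀/(2π) = 1.294e+04 Hz.

f₀ = 1.294e+04 Hz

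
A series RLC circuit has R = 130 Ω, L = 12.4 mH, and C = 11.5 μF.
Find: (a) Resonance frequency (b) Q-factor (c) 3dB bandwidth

Step 1 — Resonance condition Im(Z)=0 gives ω₀ = 1/√(LC).
Step 2 — ω₀ = 1/√(0.0124·1.15e-05) = 2648 rad/s.
Step 3 — f₀ = ω₀/(2π) = 421.5 Hz.
Step 4 — Series Q: Q = ω₀L/R = 2648·0.0124/130 = 0.2526.
Step 5 — 3dB bandwidth: Δω = ω₀/Q = 1.048e+04 rad/s; BW = Δω/(2π) = 1669 Hz.

(a) f₀ = 421.5 Hz  (b) Q = 0.2526  (c) BW = 1669 Hz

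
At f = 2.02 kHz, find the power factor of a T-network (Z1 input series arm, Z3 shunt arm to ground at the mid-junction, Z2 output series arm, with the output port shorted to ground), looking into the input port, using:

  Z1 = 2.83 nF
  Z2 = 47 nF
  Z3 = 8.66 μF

Step 1 — Angular frequency: ω = 2π·f = 2π·2020 = 1.269e+04 rad/s.
Step 2 — Component impedances:
  Z1: Z = 1/(jωC) = -j/(ω·C) = 0 - j2.784e+04 Ω
  Z2: Z = 1/(jωC) = -j/(ω·C) = 0 - j1676 Ω
  Z3: Z = 1/(jωC) = -j/(ω·C) = 0 - j9.098 Ω
Step 3 — With the output port shorted to ground, the output series arm Z2 runs from the junction to ground; the shunt arm Z3 also runs from the junction to ground. They appear in parallel: Z3 || Z2 = 0 - j9.049 Ω.
Step 4 — Series with input arm Z1: Z_in = Z1 + (Z3 || Z2) = 0 - j2.785e+04 Ω = 2.785e+04∠-90.0° Ω.
Step 5 — Power factor: PF = cos(φ) = Re(Z)/|Z| = 0/2.785e+04 = 0.
Step 6 — Type: Im(Z) = -2.785e+04 ⇒ leading (phase φ = -90.0°).

PF = 0 (leading, φ = -90.0°)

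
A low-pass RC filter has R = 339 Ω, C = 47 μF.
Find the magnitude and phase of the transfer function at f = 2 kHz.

Step 1 — Angular frequency: ω = 2π·2000 = 1.257e+04 rad/s.
Step 2 — Transfer function: H(jω) = 1/(1 + jωRC).
Step 3 — Denominator: 1 + jωRC = 1 + j·1.257e+04·339·4.7e-05 = 1 + j200.2.
Step 4 — H = 2.494e-05 - j0.004994.
Step 5 — Magnitude: |H| = 0.004994 (-46.0 dB); phase: φ = -89.7°.

|H| = 0.004994 (-46.0 dB), φ = -89.7°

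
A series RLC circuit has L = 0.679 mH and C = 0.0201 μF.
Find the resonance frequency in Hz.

Step 1 — Resonance condition Im(Z)=0 gives ω₀ = 1/√(LC).
Step 2 — ω₀ = 1/√(0.000679·2.01e-08) = 2.707e+05 rad/s.
Step 3 — f₀ = ω₀/(2π) = 4.308e+04 Hz.

f₀ = 4.308e+04 Hz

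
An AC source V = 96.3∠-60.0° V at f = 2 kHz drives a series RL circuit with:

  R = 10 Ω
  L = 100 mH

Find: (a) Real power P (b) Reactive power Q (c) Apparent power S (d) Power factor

Step 1 — Angular frequency: ω = 2π·f = 2π·2000 = 1.257e+04 rad/s.
Step 2 — Component impedances:
  R: Z = R = 10 Ω
  L: Z = jωL = j·1.257e+04·0.1 = 0 + j1257 Ω
Step 3 — Series combination: Z_total = R + L = 10 + j1257 Ω = 1257∠89.5° Ω.
Step 4 — Source phasor: V = 96.3∠-60.0° V = 48.15 - j83.4 V.
Step 5 — Current: I = V / Z = -0.06606 - j0.03884 A = 0.07663∠-149.5° A.
Step 6 — Complex power: S = V·I* = 0.05872 + j7.379 VA.
Step 7 — Real power: P = Re(S) = 0.05872 W.
Step 8 — Reactive power: Q = Im(S) = 7.379 VAR.
Step 9 — Apparent power: |S| = 7.38 VA.
Step 10 — Power factor: PF = P/|S| = 0.007957 (lagging).

(a) P = 0.05872 W  (b) Q = 7.379 VAR  (c) S = 7.38 VA  (d) PF = 0.007957 (lagging)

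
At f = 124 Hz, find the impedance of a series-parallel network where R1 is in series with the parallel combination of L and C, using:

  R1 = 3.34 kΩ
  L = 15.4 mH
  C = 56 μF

Step 1 — Angular frequency: ω = 2π·f = 2π·124 = 779.1 rad/s.
Step 2 — Component impedances:
  R1: Z = R = 3340 Ω
  L: Z = jωL = j·779.1·0.0154 = 0 + j12 Ω
  C: Z = 1/(jωC) = -j/(ω·C) = 0 - j22.92 Ω
Step 3 — Parallel branch: L || C = 1/(1/L + 1/C) = 0 + j25.18 Ω.
Step 4 — Series with R1: Z_total = R1 + (L || C) = 3340 + j25.18 Ω = 3340∠0.4° Ω.

Z = 3340 + j25.18 Ω = 3340∠0.4° Ω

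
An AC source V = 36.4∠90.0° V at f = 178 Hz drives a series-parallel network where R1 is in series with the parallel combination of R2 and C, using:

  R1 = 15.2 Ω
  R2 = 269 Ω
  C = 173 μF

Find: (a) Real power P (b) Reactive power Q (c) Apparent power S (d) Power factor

Step 1 — Angular frequency: ω = 2π·f = 2π·178 = 1118 rad/s.
Step 2 — Component impedances:
  R1: Z = R = 15.2 Ω
  R2: Z = R = 269 Ω
  C: Z = 1/(jωC) = -j/(ω·C) = 0 - j5.168 Ω
Step 3 — Parallel branch: R2 || C = 1/(1/R2 + 1/C) = 0.09926 - j5.166 Ω.
Step 4 — Series with R1: Z_total = R1 + (R2 || C) = 15.3 - j5.166 Ω = 16.15∠-18.7° Ω.
Step 5 — Source phasor: V = 36.4∠90.0° V = 0 + j36.4 V.
Step 6 — Current: I = V / Z = -0.7212 + j2.136 A = 2.254∠108.7° A.
Step 7 — Complex power: S = V·I* = 77.74 - j26.25 VA.
Step 8 — Real power: P = Re(S) = 77.74 W.
Step 9 — Reactive power: Q = Im(S) = -26.25 VAR.
Step 10 — Apparent power: |S| = 82.05 VA.
Step 11 — Power factor: PF = P/|S| = 0.9474 (leading).

(a) P = 77.74 W  (b) Q = -26.25 VAR  (c) S = 82.05 VA  (d) PF = 0.9474 (leading)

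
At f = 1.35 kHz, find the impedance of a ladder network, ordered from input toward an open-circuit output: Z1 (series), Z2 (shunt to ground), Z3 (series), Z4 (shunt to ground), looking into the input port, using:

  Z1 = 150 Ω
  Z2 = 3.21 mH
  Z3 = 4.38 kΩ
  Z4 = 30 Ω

Step 1 — Angular frequency: ω = 2π·f = 2π·1350 = 8482 rad/s.
Step 2 — Component impedances:
  Z1: Z = R = 150 Ω
  Z2: Z = jωL = j·8482·0.00321 = 0 + j27.23 Ω
  Z3: Z = R = 4380 Ω
  Z4: Z = R = 30 Ω
Step 3 — Ladder network (open output): work backward from the far end, alternating series and parallel combinations. Z_in = 150.2 + j27.23 Ω = 152.6∠10.3° Ω.

Z = 150.2 + j27.23 Ω = 152.6∠10.3° Ω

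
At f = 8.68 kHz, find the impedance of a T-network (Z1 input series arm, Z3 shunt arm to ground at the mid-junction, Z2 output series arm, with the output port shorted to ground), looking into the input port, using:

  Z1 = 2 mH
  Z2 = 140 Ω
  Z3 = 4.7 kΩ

Step 1 — Angular frequency: ω = 2π·f = 2π·8680 = 5.454e+04 rad/s.
Step 2 — Component impedances:
  Z1: Z = jωL = j·5.454e+04·0.002 = 0 + j109.1 Ω
  Z2: Z = R = 140 Ω
  Z3: Z = R = 4700 Ω
Step 3 — With the output port shorted to ground, the output series arm Z2 runs from the junction to ground; the shunt arm Z3 also runs from the junction to ground. They appear in parallel: Z3 || Z2 = 136 Ω.
Step 4 — Series with input arm Z1: Z_in = Z1 + (Z3 || Z2) = 136 + j109.1 Ω = 174.3∠38.7° Ω.

Z = 136 + j109.1 Ω = 174.3∠38.7° Ω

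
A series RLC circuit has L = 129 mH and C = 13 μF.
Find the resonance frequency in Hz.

Step 1 — Resonance condition Im(Z)=0 gives ω₀ = 1/√(LC).
Step 2 — ω₀ = 1/√(0.129·1.3e-05) = 772.2 rad/s.
Step 3 — f₀ = ω₀/(2π) = 122.9 Hz.

f₀ = 122.9 Hz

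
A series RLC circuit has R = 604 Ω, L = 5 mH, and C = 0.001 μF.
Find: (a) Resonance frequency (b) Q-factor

Step 1 — Resonance condition Im(Z)=0 gives ω₀ = 1/√(LC).
Step 2 — ω₀ = 1/√(0.005·1e-09) = 4.472e+05 rad/s.
Step 3 — f₀ = ω₀/(2π) = 7.118e+04 Hz.
Step 4 — Series Q: Q = ω₀L/R = 4.472e+05·0.005/604 = 3.702.

(a) f₀ = 7.118e+04 Hz  (b) Q = 3.702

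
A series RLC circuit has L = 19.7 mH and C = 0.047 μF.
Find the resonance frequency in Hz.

Step 1 — Resonance condition Im(Z)=0 gives ω₀ = 1/√(LC).
Step 2 — ω₀ = 1/√(0.0197·4.7e-08) = 3.286e+04 rad/s.
Step 3 — f₀ = ω₀/(2π) = 5230 Hz.

f₀ = 5230 Hz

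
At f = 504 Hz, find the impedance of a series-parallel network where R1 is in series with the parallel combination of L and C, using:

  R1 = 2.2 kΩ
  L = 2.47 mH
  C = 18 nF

Step 1 — Angular frequency: ω = 2π·f = 2π·504 = 3167 rad/s.
Step 2 — Component impedances:
  R1: Z = R = 2200 Ω
  L: Z = jωL = j·3167·0.00247 = 0 + j7.822 Ω
  C: Z = 1/(jωC) = -j/(ω·C) = 0 - j1.754e+04 Ω
Step 3 — Parallel branch: L || C = 1/(1/L + 1/C) = 0 + j7.825 Ω.
Step 4 — Series with R1: Z_total = R1 + (L || C) = 2200 + j7.825 Ω = 2200∠0.2° Ω.

Z = 2200 + j7.825 Ω = 2200∠0.2° Ω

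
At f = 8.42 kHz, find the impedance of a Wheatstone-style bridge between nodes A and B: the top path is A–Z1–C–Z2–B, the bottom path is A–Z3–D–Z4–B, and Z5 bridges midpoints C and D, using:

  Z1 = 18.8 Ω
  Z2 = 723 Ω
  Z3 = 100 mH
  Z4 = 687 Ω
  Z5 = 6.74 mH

Step 1 — Angular frequency: ω = 2π·f = 2π·8420 = 5.29e+04 rad/s.
Step 2 — Component impedances:
  Z1: Z = R = 18.8 Ω
  Z2: Z = R = 723 Ω
  Z3: Z = jωL = j·5.29e+04·0.1 = 0 + j5290 Ω
  Z4: Z = R = 687 Ω
  Z5: Z = jωL = j·5.29e+04·0.00674 = 0 + j356.6 Ω
Step 3 — Bridge requires nodal analysis (the Z5 bridge couples midpoints C and D, so the two paths cannot be reduced to a simple series/parallel combination). Setting node B to ground and injecting 1 A at node A, the 3-node admittance system at A, C, D solves to V_A = Z_AB = 389.6 + j83.49 Ω = 398.5∠12.1° Ω.

Z = 389.6 + j83.49 Ω = 398.5∠12.1° Ω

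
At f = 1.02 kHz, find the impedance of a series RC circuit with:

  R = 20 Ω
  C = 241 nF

Step 1 — Angular frequency: ω = 2π·f = 2π·1020 = 6409 rad/s.
Step 2 — Component impedances:
  R: Z = R = 20 Ω
  C: Z = 1/(jωC) = -j/(ω·C) = 0 - j647.4 Ω
Step 3 — Series combination: Z_total = R + C = 20 - j647.4 Ω = 647.8∠-88.2° Ω.

Z = 20 - j647.4 Ω = 647.8∠-88.2° Ω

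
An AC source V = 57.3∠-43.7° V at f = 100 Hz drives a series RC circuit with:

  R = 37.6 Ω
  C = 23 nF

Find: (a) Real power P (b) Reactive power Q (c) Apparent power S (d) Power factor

Step 1 — Angular frequency: ω = 2π·f = 2π·100 = 628.3 rad/s.
Step 2 — Component impedances:
  R: Z = R = 37.6 Ω
  C: Z = 1/(jωC) = -j/(ω·C) = 0 - j6.92e+04 Ω
Step 3 — Series combination: Z_total = R + C = 37.6 - j6.92e+04 Ω = 6.92e+04∠-90.0° Ω.
Step 4 — Source phasor: V = 57.3∠-43.7° V = 41.43 - j39.59 V.
Step 5 — Current: I = V / Z = 0.0005724 + j0.0005983 A = 0.0008281∠46.3° A.
Step 6 — Complex power: S = V·I* = 2.578e-05 - j0.04745 VA.
Step 7 — Real power: P = Re(S) = 2.578e-05 W.
Step 8 — Reactive power: Q = Im(S) = -0.04745 VAR.
Step 9 — Apparent power: |S| = 0.04745 VA.
Step 10 — Power factor: PF = P/|S| = 0.0005434 (leading).

(a) P = 2.578e-05 W  (b) Q = -0.04745 VAR  (c) S = 0.04745 VA  (d) PF = 0.0005434 (leading)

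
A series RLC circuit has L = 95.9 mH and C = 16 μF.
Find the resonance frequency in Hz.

Step 1 — Resonance condition Im(Z)=0 gives ω₀ = 1/√(LC).
Step 2 — ω₀ = 1/√(0.0959·1.6e-05) = 807.3 rad/s.
Step 3 — f₀ = ω₀/(2π) = 128.5 Hz.

f₀ = 128.5 Hz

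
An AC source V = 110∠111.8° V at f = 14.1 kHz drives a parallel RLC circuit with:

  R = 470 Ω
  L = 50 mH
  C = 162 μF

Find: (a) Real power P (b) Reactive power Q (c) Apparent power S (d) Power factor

Step 1 — Angular frequency: ω = 2π·f = 2π·1.41e+04 = 8.859e+04 rad/s.
Step 2 — Component impedances:
  R: Z = R = 470 Ω
  L: Z = jωL = j·8.859e+04·0.05 = 0 + j4430 Ω
  C: Z = 1/(jωC) = -j/(ω·C) = 0 - j0.06968 Ω
Step 3 — Parallel combination: 1/Z_total = 1/R + 1/L + 1/C; Z_total = 1.033e-05 - j0.06968 Ω = 0.06968∠-90.0° Ω.
Step 4 — Source phasor: V = 110∠111.8° V = -40.85 + j102.1 V.
Step 5 — Current: I = V / Z = -1466 - j586.1 A = 1579∠-158.2° A.
Step 6 — Complex power: S = V·I* = 25.74 - j1.737e+05 VA.
Step 7 — Real power: P = Re(S) = 25.74 W.
Step 8 — Reactive power: Q = Im(S) = -1.737e+05 VAR.
Step 9 — Apparent power: |S| = 1.737e+05 VA.
Step 10 — Power factor: PF = P/|S| = 0.0001483 (leading).

(a) P = 25.74 W  (b) Q = -1.737e+05 VAR  (c) S = 1.737e+05 VA  (d) PF = 0.0001483 (leading)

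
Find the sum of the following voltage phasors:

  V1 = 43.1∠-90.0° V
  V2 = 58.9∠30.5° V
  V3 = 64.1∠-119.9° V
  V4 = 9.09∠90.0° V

Step 1 — Convert each phasor to rectangular form:
  V1 = 43.1·(cos(-90.0°) + j·sin(-90.0°)) = 0 - j43.1 V
  V2 = 58.9·(cos(30.5°) + j·sin(30.5°)) = 50.75 + j29.89 V
  V3 = 64.1·(cos(-119.9°) + j·sin(-119.9°)) = -31.95 - j55.57 V
  V4 = 9.09·(cos(90.0°) + j·sin(90.0°)) = 0 + j9.09 V
Step 2 — Sum components: V_total = 18.8 - j59.68 V.
Step 3 — Convert to polar: |V_total| = 62.57 V, ∠V_total = -72.5°.

V_total = 62.57∠-72.5° V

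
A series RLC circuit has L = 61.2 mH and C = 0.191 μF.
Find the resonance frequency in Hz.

Step 1 — Resonance condition Im(Z)=0 gives ω₀ = 1/√(LC).
Step 2 — ω₀ = 1/√(0.0612·1.91e-07) = 9249 rad/s.
Step 3 — f₀ = ω₀/(2π) = 1472 Hz.

f₀ = 1472 Hz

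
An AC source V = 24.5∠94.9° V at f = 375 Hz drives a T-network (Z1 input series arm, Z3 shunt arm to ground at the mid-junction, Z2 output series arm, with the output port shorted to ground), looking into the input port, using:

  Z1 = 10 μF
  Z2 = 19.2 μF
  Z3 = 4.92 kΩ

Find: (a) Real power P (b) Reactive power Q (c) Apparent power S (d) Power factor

Step 1 — Angular frequency: ω = 2π·f = 2π·375 = 2356 rad/s.
Step 2 — Component impedances:
  Z1: Z = 1/(jωC) = -j/(ω·C) = 0 - j42.44 Ω
  Z2: Z = 1/(jωC) = -j/(ω·C) = 0 - j22.1 Ω
  Z3: Z = R = 4920 Ω
Step 3 — With the output port shorted to ground, the output series arm Z2 runs from the junction to ground; the shunt arm Z3 also runs from the junction to ground. They appear in parallel: Z3 || Z2 = 0.09931 - j22.1 Ω.
Step 4 — Series with input arm Z1: Z_in = Z1 + (Z3 || Z2) = 0.09931 - j64.55 Ω = 64.55∠-89.9° Ω.
Step 5 — Source phasor: V = 24.5∠94.9° V = -2.093 + j24.41 V.
Step 6 — Current: I = V / Z = -0.3782 - j0.03184 A = 0.3796∠-175.2° A.
Step 7 — Complex power: S = V·I* = 0.01431 - j9.3 VA.
Step 8 — Real power: P = Re(S) = 0.01431 W.
Step 9 — Reactive power: Q = Im(S) = -9.3 VAR.
Step 10 — Apparent power: |S| = 9.3 VA.
Step 11 — Power factor: PF = P/|S| = 0.001539 (leading).

(a) P = 0.01431 W  (b) Q = -9.3 VAR  (c) S = 9.3 VA  (d) PF = 0.001539 (leading)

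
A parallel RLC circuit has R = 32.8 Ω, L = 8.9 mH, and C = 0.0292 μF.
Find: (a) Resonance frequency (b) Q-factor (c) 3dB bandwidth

Step 1 — Resonance: ω₀ = 1/√(LC) = 1/√(0.0089·2.92e-08) = 6.203e+04 rad/s.
Step 2 — f₀ = ω₀/(2π) = 9873 Hz.
Step 3 — Parallel Q: Q = R/(ω₀L) = 32.8/(6.203e+04·0.0089) = 0.05941.
Step 4 — Bandwidth: Δω = ω₀/Q = 1.044e+06 rad/s; BW = Δω/(2π) = 1.662e+05 Hz.

(a) f₀ = 9873 Hz  (b) Q = 0.05941  (c) BW = 1.662e+05 Hz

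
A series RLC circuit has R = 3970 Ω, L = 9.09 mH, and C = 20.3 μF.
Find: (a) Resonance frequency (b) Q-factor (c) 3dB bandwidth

Step 1 — Resonance condition Im(Z)=0 gives ω₀ = 1/√(LC).
Step 2 — ω₀ = 1/√(0.00909·2.03e-05) = 2328 rad/s.
Step 3 — f₀ = ω₀/(2π) = 370.5 Hz.
Step 4 — Series Q: Q = ω₀L/R = 2328·0.00909/3970 = 0.00533.
Step 5 — 3dB bandwidth: Δω = ω₀/Q = 4.367e+05 rad/s; BW = Δω/(2π) = 6.951e+04 Hz.

(a) f₀ = 370.5 Hz  (b) Q = 0.00533  (c) BW = 6.951e+04 Hz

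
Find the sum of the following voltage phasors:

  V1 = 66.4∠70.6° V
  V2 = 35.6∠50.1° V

Step 1 — Convert each phasor to rectangular form:
  V1 = 66.4·(cos(70.6°) + j·sin(70.6°)) = 22.06 + j62.63 V
  V2 = 35.6·(cos(50.1°) + j·sin(50.1°)) = 22.84 + j27.31 V
Step 2 — Sum components: V_total = 44.89 + j89.94 V.
Step 3 — Convert to polar: |V_total| = 100.5 V, ∠V_total = 63.5°.

V_total = 100.5∠63.5° V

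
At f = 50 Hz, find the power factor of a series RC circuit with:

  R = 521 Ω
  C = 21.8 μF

Step 1 — Angular frequency: ω = 2π·f = 2π·50 = 314.2 rad/s.
Step 2 — Component impedances:
  R: Z = R = 521 Ω
  C: Z = 1/(jωC) = -j/(ω·C) = 0 - j146 Ω
Step 3 — Series combination: Z_total = R + C = 521 - j146 Ω = 541.1∠-15.7° Ω.
Step 4 — Power factor: PF = cos(φ) = Re(Z)/|Z| = 521/541.1 = 0.9629.
Step 5 — Type: Im(Z) = -146 ⇒ leading (phase φ = -15.7°).

PF = 0.9629 (leading, φ = -15.7°)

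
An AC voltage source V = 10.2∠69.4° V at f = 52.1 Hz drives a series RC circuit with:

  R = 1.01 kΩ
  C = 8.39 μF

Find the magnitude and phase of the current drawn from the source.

Step 1 — Angular frequency: ω = 2π·f = 2π·52.1 = 327.4 rad/s.
Step 2 — Component impedances:
  R: Z = R = 1010 Ω
  C: Z = 1/(jωC) = -j/(ω·C) = 0 - j364.1 Ω
Step 3 — Series combination: Z_total = R + C = 1010 - j364.1 Ω = 1074∠-19.8° Ω.
Step 4 — Source phasor: V = 10.2∠69.4° V = 3.589 + j9.548 V.
Step 5 — Ohm's law: I = V / Z_total = (3.589 + j9.548) / (1010 - j364.1) = 0.0001287 + j0.0095 A.
Step 6 — Convert to polar: |I| = 0.009501 A, ∠I = 89.2°.

I = 0.009501∠89.2° A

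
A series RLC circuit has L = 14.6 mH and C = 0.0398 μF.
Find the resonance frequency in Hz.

Step 1 — Resonance condition Im(Z)=0 gives ω₀ = 1/√(LC).
Step 2 — ω₀ = 1/√(0.0146·3.98e-08) = 4.148e+04 rad/s.
Step 3 — f₀ = ω₀/(2π) = 6602 Hz.

f₀ = 6602 Hz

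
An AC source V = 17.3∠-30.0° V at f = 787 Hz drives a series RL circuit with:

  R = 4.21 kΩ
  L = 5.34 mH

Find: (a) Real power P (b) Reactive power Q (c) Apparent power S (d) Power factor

Step 1 — Angular frequency: ω = 2π·f = 2π·787 = 4945 rad/s.
Step 2 — Component impedances:
  R: Z = R = 4210 Ω
  L: Z = jωL = j·4945·0.00534 = 0 + j26.41 Ω
Step 3 — Series combination: Z_total = R + L = 4210 + j26.41 Ω = 4210∠0.4° Ω.
Step 4 — Source phasor: V = 17.3∠-30.0° V = 14.98 - j8.65 V.
Step 5 — Current: I = V / Z = 0.003546 - j0.002077 A = 0.004109∠-30.4° A.
Step 6 — Complex power: S = V·I* = 0.07109 + j0.0004459 VA.
Step 7 — Real power: P = Re(S) = 0.07109 W.
Step 8 — Reactive power: Q = Im(S) = 0.0004459 VAR.
Step 9 — Apparent power: |S| = 0.07109 VA.
Step 10 — Power factor: PF = P/|S| = 1 (lagging).

(a) P = 0.07109 W  (b) Q = 0.0004459 VAR  (c) S = 0.07109 VA  (d) PF = 1 (lagging)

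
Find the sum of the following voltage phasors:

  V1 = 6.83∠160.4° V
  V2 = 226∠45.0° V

Step 1 — Convert each phasor to rectangular form:
  V1 = 6.83·(cos(160.4°) + j·sin(160.4°)) = -6.434 + j2.291 V
  V2 = 226·(cos(45.0°) + j·sin(45.0°)) = 159.8 + j159.8 V
Step 2 — Sum components: V_total = 153.4 + j162.1 V.
Step 3 — Convert to polar: |V_total| = 223.2 V, ∠V_total = 46.6°.

V_total = 223.2∠46.6° V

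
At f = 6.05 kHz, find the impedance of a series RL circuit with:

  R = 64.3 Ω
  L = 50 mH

Step 1 — Angular frequency: ω = 2π·f = 2π·6050 = 3.801e+04 rad/s.
Step 2 — Component impedances:
  R: Z = R = 64.3 Ω
  L: Z = jωL = j·3.801e+04·0.05 = 0 + j1901 Ω
Step 3 — Series combination: Z_total = R + L = 64.3 + j1901 Ω = 1902∠88.1° Ω.

Z = 64.3 + j1901 Ω = 1902∠88.1° Ω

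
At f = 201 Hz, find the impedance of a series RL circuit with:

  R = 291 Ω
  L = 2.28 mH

Step 1 — Angular frequency: ω = 2π·f = 2π·201 = 1263 rad/s.
Step 2 — Component impedances:
  R: Z = R = 291 Ω
  L: Z = jωL = j·1263·0.00228 = 0 + j2.879 Ω
Step 3 — Series combination: Z_total = R + L = 291 + j2.879 Ω = 291∠0.6° Ω.

Z = 291 + j2.879 Ω = 291∠0.6° Ω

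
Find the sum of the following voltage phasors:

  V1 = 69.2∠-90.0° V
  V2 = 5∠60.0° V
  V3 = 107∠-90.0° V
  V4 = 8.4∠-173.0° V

Step 1 — Convert each phasor to rectangular form:
  V1 = 69.2·(cos(-90.0°) + j·sin(-90.0°)) = 0 - j69.2 V
  V2 = 5·(cos(60.0°) + j·sin(60.0°)) = 2.5 + j4.33 V
  V3 = 107·(cos(-90.0°) + j·sin(-90.0°)) = 0 - j107 V
  V4 = 8.4·(cos(-173.0°) + j·sin(-173.0°)) = -8.337 - j1.024 V
Step 2 — Sum components: V_total = -5.837 - j172.9 V.
Step 3 — Convert to polar: |V_total| = 173 V, ∠V_total = -91.9°.

V_total = 173∠-91.9° V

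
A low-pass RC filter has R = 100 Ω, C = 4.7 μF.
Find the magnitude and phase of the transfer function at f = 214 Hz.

Step 1 — Angular frequency: ω = 2π·214 = 1345 rad/s.
Step 2 — Transfer function: H(jω) = 1/(1 + jωRC).
Step 3 — Denominator: 1 + jωRC = 1 + j·1345·100·4.7e-06 = 1 + j0.632.
Step 4 — H = 0.7146 - j0.4516.
Step 5 — Magnitude: |H| = 0.8453 (-1.5 dB); phase: φ = -32.3°.

|H| = 0.8453 (-1.5 dB), φ = -32.3°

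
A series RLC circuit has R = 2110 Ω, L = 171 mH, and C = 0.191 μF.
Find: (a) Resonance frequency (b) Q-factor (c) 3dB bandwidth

Step 1 — Resonance: ω₀ = 1/√(LC) = 1/√(0.171·1.91e-07) = 5533 rad/s.
Step 2 — f₀ = ω₀/(2π) = 880.7 Hz.
Step 3 — Series Q: Q = ω₀L/R = 5533·0.171/2110 = 0.4484.
Step 4 — Bandwidth: Δω = ω₀/Q = 1.234e+04 rad/s; BW = Δω/(2π) = 1964 Hz.

(a) f₀ = 880.7 Hz  (b) Q = 0.4484  (c) BW = 1964 Hz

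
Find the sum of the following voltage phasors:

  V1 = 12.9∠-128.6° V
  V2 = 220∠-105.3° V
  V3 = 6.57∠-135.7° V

Step 1 — Convert each phasor to rectangular form:
  V1 = 12.9·(cos(-128.6°) + j·sin(-128.6°)) = -8.048 - j10.08 V
  V2 = 220·(cos(-105.3°) + j·sin(-105.3°)) = -58.05 - j212.2 V
  V3 = 6.57·(cos(-135.7°) + j·sin(-135.7°)) = -4.702 - j4.589 V
Step 2 — Sum components: V_total = -70.8 - j226.9 V.
Step 3 — Convert to polar: |V_total| = 237.7 V, ∠V_total = -107.3°.

V_total = 237.7∠-107.3° V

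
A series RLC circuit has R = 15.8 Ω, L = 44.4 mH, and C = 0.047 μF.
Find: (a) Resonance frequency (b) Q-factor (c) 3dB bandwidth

Step 1 — Resonance: ω₀ = 1/√(LC) = 1/√(0.0444·4.7e-08) = 2.189e+04 rad/s.
Step 2 — f₀ = ω₀/(2π) = 3484 Hz.
Step 3 — Series Q: Q = ω₀L/R = 2.189e+04·0.0444/15.8 = 61.52.
Step 4 — Bandwidth: Δω = ω₀/Q = 355.9 rad/s; BW = Δω/(2π) = 56.64 Hz.

(a) f₀ = 3484 Hz  (b) Q = 61.52  (c) BW = 56.64 Hz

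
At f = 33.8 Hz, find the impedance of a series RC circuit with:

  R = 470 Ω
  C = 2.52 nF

Step 1 — Angular frequency: ω = 2π·f = 2π·33.8 = 212.4 rad/s.
Step 2 — Component impedances:
  R: Z = R = 470 Ω
  C: Z = 1/(jωC) = -j/(ω·C) = 0 - j1.869e+06 Ω
Step 3 — Series combination: Z_total = R + C = 470 - j1.869e+06 Ω = 1.869e+06∠-90.0° Ω.

Z = 470 - j1.869e+06 Ω = 1.869e+06∠-90.0° Ω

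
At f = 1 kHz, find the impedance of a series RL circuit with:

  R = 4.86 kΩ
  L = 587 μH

Step 1 — Angular frequency: ω = 2π·f = 2π·1000 = 6283 rad/s.
Step 2 — Component impedances:
  R: Z = R = 4860 Ω
  L: Z = jωL = j·6283·0.000587 = 0 + j3.688 Ω
Step 3 — Series combination: Z_total = R + L = 4860 + j3.688 Ω = 4860∠0.0° Ω.

Z = 4860 + j3.688 Ω = 4860∠0.0° Ω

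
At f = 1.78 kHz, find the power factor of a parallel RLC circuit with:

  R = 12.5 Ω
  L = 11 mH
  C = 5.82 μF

Step 1 — Angular frequency: ω = 2π·f = 2π·1780 = 1.118e+04 rad/s.
Step 2 — Component impedances:
  R: Z = R = 12.5 Ω
  L: Z = jωL = j·1.118e+04·0.011 = 0 + j123 Ω
  C: Z = 1/(jωC) = -j/(ω·C) = 0 - j15.36 Ω
Step 3 — Parallel combination: 1/Z_total = 1/R + 1/L + 1/C; Z_total = 8.295 - j5.906 Ω = 10.18∠-35.5° Ω.
Step 4 — Power factor: PF = cos(φ) = Re(Z)/|Z| = 8.2947/10.182 = 0.8146.
Step 5 — Type: Im(Z) = -5.906 ⇒ leading (phase φ = -35.5°).

PF = 0.8146 (leading, φ = -35.5°)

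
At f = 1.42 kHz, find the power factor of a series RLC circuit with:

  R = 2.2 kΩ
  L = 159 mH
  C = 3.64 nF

Step 1 — Angular frequency: ω = 2π·f = 2π·1420 = 8922 rad/s.
Step 2 — Component impedances:
  R: Z = R = 2200 Ω
  L: Z = jωL = j·8922·0.159 = 0 + j1419 Ω
  C: Z = 1/(jωC) = -j/(ω·C) = 0 - j3.079e+04 Ω
Step 3 — Series combination: Z_total = R + L + C = 2200 - j2.937e+04 Ω = 2.946e+04∠-85.7° Ω.
Step 4 — Power factor: PF = cos(φ) = Re(Z)/|Z| = 2200/29455 = 0.07469.
Step 5 — Type: Im(Z) = -2.937e+04 ⇒ leading (phase φ = -85.7°).

PF = 0.07469 (leading, φ = -85.7°)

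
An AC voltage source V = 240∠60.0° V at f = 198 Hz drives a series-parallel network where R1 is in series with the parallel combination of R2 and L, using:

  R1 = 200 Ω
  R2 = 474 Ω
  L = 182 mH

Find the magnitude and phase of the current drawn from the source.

Step 1 — Angular frequency: ω = 2π·f = 2π·198 = 1244 rad/s.
Step 2 — Component impedances:
  R1: Z = R = 200 Ω
  R2: Z = R = 474 Ω
  L: Z = jωL = j·1244·0.182 = 0 + j226.4 Ω
Step 3 — Parallel branch: R2 || L = 1/(1/R2 + 1/L) = 88.06 + j184.4 Ω.
Step 4 — Series with R1: Z_total = R1 + (R2 || L) = 288.1 + j184.4 Ω = 342∠32.6° Ω.
Step 5 — Source phasor: V = 240∠60.0° V = 120 + j207.8 V.
Step 6 — Ohm's law: I = V / Z_total = (120 + j207.8) / (288.1 + j184.4) = 0.6231 + j0.3227 A.
Step 7 — Convert to polar: |I| = 0.7017 A, ∠I = 27.4°.

I = 0.7017∠27.4° A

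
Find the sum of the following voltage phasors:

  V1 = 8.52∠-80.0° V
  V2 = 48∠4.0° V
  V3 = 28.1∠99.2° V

Step 1 — Convert each phasor to rectangular form:
  V1 = 8.52·(cos(-80.0°) + j·sin(-80.0°)) = 1.479 - j8.391 V
  V2 = 48·(cos(4.0°) + j·sin(4.0°)) = 47.88 + j3.348 V
  V3 = 28.1·(cos(99.2°) + j·sin(99.2°)) = -4.493 + j27.74 V
Step 2 — Sum components: V_total = 44.87 + j22.7 V.
Step 3 — Convert to polar: |V_total| = 50.28 V, ∠V_total = 26.8°.

V_total = 50.28∠26.8° V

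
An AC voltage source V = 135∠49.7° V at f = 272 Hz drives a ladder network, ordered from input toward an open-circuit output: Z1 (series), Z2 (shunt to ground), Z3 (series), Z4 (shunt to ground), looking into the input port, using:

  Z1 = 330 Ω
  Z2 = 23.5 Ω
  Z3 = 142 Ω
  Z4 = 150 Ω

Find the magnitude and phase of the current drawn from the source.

Step 1 — Angular frequency: ω = 2π·f = 2π·272 = 1709 rad/s.
Step 2 — Component impedances:
  Z1: Z = R = 330 Ω
  Z2: Z = R = 23.5 Ω
  Z3: Z = R = 142 Ω
  Z4: Z = R = 150 Ω
Step 3 — Ladder network (open output): work backward from the far end, alternating series and parallel combinations. Z_in = 351.7 Ω = 351.7∠0.0° Ω.
Step 4 — Source phasor: V = 135∠49.7° V = 87.32 + j103 V.
Step 5 — Ohm's law: I = V / Z_total = (87.32 + j103) / (351.7) = 0.2482 + j0.2927 A.
Step 6 — Convert to polar: |I| = 0.3838 A, ∠I = 49.7°.

I = 0.3838∠49.7° A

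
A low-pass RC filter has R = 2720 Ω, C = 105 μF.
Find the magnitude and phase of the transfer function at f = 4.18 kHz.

Step 1 — Angular frequency: ω = 2π·4180 = 2.626e+04 rad/s.
Step 2 — Transfer function: H(jω) = 1/(1 + jωRC).
Step 3 — Denominator: 1 + jωRC = 1 + j·2.626e+04·2720·0.000105 = 1 + j7501.
Step 4 — H = 1.777e-08 - j0.0001333.
Step 5 — Magnitude: |H| = 0.0001333 (-77.5 dB); phase: φ = -90.0°.

|H| = 0.0001333 (-77.5 dB), φ = -90.0°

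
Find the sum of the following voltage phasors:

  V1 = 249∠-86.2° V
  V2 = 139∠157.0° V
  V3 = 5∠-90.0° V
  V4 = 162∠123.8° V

Step 1 — Convert each phasor to rectangular form:
  V1 = 249·(cos(-86.2°) + j·sin(-86.2°)) = 16.5 - j248.5 V
  V2 = 139·(cos(157.0°) + j·sin(157.0°)) = -128 + j54.31 V
  V3 = 5·(cos(-90.0°) + j·sin(-90.0°)) = 0 - j5 V
  V4 = 162·(cos(123.8°) + j·sin(123.8°)) = -90.12 + j134.6 V
Step 2 — Sum components: V_total = -201.6 - j64.52 V.
Step 3 — Convert to polar: |V_total| = 211.6 V, ∠V_total = -162.3°.

V_total = 211.6∠-162.3° V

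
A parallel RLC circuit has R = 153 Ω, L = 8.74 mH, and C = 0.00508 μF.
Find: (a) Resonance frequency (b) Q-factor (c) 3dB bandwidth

Step 1 — Resonance: ω₀ = 1/√(LC) = 1/√(0.00874·5.08e-09) = 1.501e+05 rad/s.
Step 2 — f₀ = ω₀/(2π) = 2.389e+04 Hz.
Step 3 — Parallel Q: Q = R/(ω₀L) = 153/(1.501e+05·0.00874) = 0.1166.
Step 4 — Bandwidth: Δω = ω₀/Q = 1.287e+06 rad/s; BW = Δω/(2π) = 2.048e+05 Hz.

(a) f₀ = 2.389e+04 Hz  (b) Q = 0.1166  (c) BW = 2.048e+05 Hz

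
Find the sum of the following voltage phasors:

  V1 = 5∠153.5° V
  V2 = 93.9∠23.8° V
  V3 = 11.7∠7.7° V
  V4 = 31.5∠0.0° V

Step 1 — Convert each phasor to rectangular form:
  V1 = 5·(cos(153.5°) + j·sin(153.5°)) = -4.475 + j2.231 V
  V2 = 93.9·(cos(23.8°) + j·sin(23.8°)) = 85.91 + j37.89 V
  V3 = 11.7·(cos(7.7°) + j·sin(7.7°)) = 11.59 + j1.568 V
  V4 = 31.5·(cos(0.0°) + j·sin(0.0°)) = 31.5 V
Step 2 — Sum components: V_total = 124.5 + j41.69 V.
Step 3 — Convert to polar: |V_total| = 131.3 V, ∠V_total = 18.5°.

V_total = 131.3∠18.5° V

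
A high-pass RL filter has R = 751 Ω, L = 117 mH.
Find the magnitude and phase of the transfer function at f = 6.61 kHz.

Step 1 — Angular frequency: ω = 2π·6610 = 4.153e+04 rad/s.
Step 2 — Transfer function: H(jω) = jωL/(R + jωL).
Step 3 — Numerator jωL = j·4859; denominator R + jωL = 751 + j4859.
Step 4 — H = 0.9767 + j0.1509.
Step 5 — Magnitude: |H| = 0.9883 (-0.1 dB); phase: φ = 8.8°.

|H| = 0.9883 (-0.1 dB), φ = 8.8°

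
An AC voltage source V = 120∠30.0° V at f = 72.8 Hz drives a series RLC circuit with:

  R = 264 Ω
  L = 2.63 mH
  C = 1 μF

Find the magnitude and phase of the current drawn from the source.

Step 1 — Angular frequency: ω = 2π·f = 2π·72.8 = 457.4 rad/s.
Step 2 — Component impedances:
  R: Z = R = 264 Ω
  L: Z = jωL = j·457.4·0.00263 = 0 + j1.203 Ω
  C: Z = 1/(jωC) = -j/(ω·C) = 0 - j2186 Ω
Step 3 — Series combination: Z_total = R + L + C = 264 - j2185 Ω = 2201∠-83.1° Ω.
Step 4 — Source phasor: V = 120∠30.0° V = 103.9 + j60 V.
Step 5 — Ohm's law: I = V / Z_total = (103.9 + j60) / (264 - j2185) = -0.0214 + j0.05015 A.
Step 6 — Convert to polar: |I| = 0.05452 A, ∠I = 113.1°.

I = 0.05452∠113.1° A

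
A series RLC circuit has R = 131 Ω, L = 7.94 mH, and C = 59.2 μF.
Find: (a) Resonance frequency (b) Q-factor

Step 1 — Resonance condition Im(Z)=0 gives ω₀ = 1/√(LC).
Step 2 — ω₀ = 1/√(0.00794·5.92e-05) = 1459 rad/s.
Step 3 — f₀ = ω₀/(2π) = 232.1 Hz.
Step 4 — Series Q: Q = ω₀L/R = 1459·0.00794/131 = 0.08841.

(a) f₀ = 232.1 Hz  (b) Q = 0.08841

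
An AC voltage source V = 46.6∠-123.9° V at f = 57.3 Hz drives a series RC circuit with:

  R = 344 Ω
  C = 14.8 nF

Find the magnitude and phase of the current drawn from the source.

Step 1 — Angular frequency: ω = 2π·f = 2π·57.3 = 360 rad/s.
Step 2 — Component impedances:
  R: Z = R = 344 Ω
  C: Z = 1/(jωC) = -j/(ω·C) = 0 - j1.877e+05 Ω
Step 3 — Series combination: Z_total = R + C = 344 - j1.877e+05 Ω = 1.877e+05∠-89.9° Ω.
Step 4 — Source phasor: V = 46.6∠-123.9° V = -25.99 - j38.68 V.
Step 5 — Ohm's law: I = V / Z_total = (-25.99 - j38.68) / (344 - j1.877e+05) = 0.0002058 - j0.0001389 A.
Step 6 — Convert to polar: |I| = 0.0002483 A, ∠I = -34.0°.

I = 0.0002483∠-34.0° A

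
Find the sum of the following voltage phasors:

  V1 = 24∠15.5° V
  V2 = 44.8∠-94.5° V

Step 1 — Convert each phasor to rectangular form:
  V1 = 24·(cos(15.5°) + j·sin(15.5°)) = 23.13 + j6.414 V
  V2 = 44.8·(cos(-94.5°) + j·sin(-94.5°)) = -3.515 - j44.66 V
Step 2 — Sum components: V_total = 19.61 - j38.25 V.
Step 3 — Convert to polar: |V_total| = 42.98 V, ∠V_total = -62.9°.

V_total = 42.98∠-62.9° V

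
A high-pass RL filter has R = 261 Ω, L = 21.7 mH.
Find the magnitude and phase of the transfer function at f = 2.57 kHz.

Step 1 — Angular frequency: ω = 2π·2570 = 1.615e+04 rad/s.
Step 2 — Transfer function: H(jω) = jωL/(R + jωL).
Step 3 — Numerator jωL = j·350.4; denominator R + jωL = 261 + j350.4.
Step 4 — H = 0.6432 + j0.4791.
Step 5 — Magnitude: |H| = 0.802 (-1.9 dB); phase: φ = 36.7°.

|H| = 0.802 (-1.9 dB), φ = 36.7°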